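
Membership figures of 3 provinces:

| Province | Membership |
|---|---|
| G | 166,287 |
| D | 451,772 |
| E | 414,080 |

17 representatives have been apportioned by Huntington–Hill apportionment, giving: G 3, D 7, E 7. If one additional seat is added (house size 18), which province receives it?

D

Priority for the next seat is population ÷ (√(s·(s+1))).
Priorities: G 48002.922, D 60370.573, E 55333.768.
Highest priority: D.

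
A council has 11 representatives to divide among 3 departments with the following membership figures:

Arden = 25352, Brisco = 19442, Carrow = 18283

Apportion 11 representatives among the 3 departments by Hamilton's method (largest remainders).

Total 63077; standard divisor 63077/11 ≈ 5734.273.
Standard quotas: Arden 4.4211, Brisco 3.3905, Carrow 3.1884.
Lower quotas: Arden 4, Brisco 3, Carrow 3 (sum 10, leaving 1 seat).
Remainders in descending order: Arden 0.4211, Brisco 0.3905, Carrow 0.1884.
The surplus seat goes to Arden.

Arden: 5, Brisco: 3, Carrow: 3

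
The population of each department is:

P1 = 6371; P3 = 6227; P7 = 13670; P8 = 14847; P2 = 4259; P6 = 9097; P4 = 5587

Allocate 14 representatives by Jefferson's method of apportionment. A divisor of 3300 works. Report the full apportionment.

With modified divisor 3300: modified quotas P1 1.931, P3 1.887, P7 4.142, P8 4.499, P2 1.291, P6 2.757, P4 1.693.
Rounding down: P1 1, P3 1, P7 4, P8 4, P2 1, P6 2, P4 1 (total 14).

P1: 1; P3: 1; P7: 4; P8: 4; P2: 1; P6: 2; P4: 1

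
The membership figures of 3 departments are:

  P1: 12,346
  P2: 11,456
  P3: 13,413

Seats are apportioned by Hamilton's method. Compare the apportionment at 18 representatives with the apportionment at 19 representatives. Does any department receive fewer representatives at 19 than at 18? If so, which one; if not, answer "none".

At 18 seats: P1 6, P2 6, P3 6.
At 19 seats: P1 6, P2 6, P3 7.
No department's allocation decreased.

none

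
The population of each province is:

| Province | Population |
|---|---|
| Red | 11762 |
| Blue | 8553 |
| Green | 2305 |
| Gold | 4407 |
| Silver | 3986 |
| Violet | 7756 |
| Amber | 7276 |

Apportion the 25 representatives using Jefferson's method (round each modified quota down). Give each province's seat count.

Standard divisor 46045/25 ≈ 1841.8; standard quotas: Red 6.386, Blue 4.644, Green 1.251, Gold 2.393, Silver 2.164, Violet 4.211, Amber 3.950.
Rounding down gives 6, 4, 1, 2, 2, 4, 3 = 22 seats, so the divisor must be adjusted.
With modified divisor 1600: modified quotas Red 7.351, Blue 5.346, Green 1.441, Gold 2.754, Silver 2.491, Violet 4.848, Amber 4.548.
Rounding down: Red 7, Blue 5, Green 1, Gold 2, Silver 2, Violet 4, Amber 4 (total 25).

Red: 7, Blue: 5, Green: 1, Gold: 2, Silver: 2, Violet: 4, Amber: 4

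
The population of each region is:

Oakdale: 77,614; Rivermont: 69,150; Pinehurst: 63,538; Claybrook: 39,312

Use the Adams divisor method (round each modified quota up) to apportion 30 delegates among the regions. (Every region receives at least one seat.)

Oakdale 9, Rivermont 8, Pinehurst 8, Claybrook 5

Standard divisor 249614/30 ≈ 8320.467; standard quotas: Oakdale 9.328, Rivermont 8.311, Pinehurst 7.636, Claybrook 4.725.
Rounding up gives 10, 9, 8, 5 = 32 seats, so the divisor must be adjusted.
With modified divisor 8900: modified quotas Oakdale 8.721, Rivermont 7.770, Pinehurst 7.139, Claybrook 4.417.
Rounding up: Oakdale 9, Rivermont 8, Pinehurst 8, Claybrook 5 (total 30).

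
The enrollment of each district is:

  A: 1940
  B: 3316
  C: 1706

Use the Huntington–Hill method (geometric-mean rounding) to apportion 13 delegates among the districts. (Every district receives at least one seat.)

With divisor 536: modified quotas A 3.619, B 6.187, C 3.183.
Geometric-mean thresholds: A √(3·4)=3.464, B √(6·7)=6.481, C √(3·4)=3.464.
Each quota rounded against its threshold gives A 4, B 6, C 3 (total 13).

A=4; B=6; C=3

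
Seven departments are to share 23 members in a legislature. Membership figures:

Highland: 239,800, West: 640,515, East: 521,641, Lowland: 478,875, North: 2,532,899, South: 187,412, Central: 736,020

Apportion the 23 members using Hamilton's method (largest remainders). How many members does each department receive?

Highland 1, West 3, East 2, Lowland 2, North 11, South 1, Central 3

Total 5337162; standard divisor 5337162/23 ≈ 232050.522.
Standard quotas: Highland 1.0334, West 2.7602, East 2.2480, Lowland 2.0637, North 10.9153, South 0.8076, Central 3.1718.
Lower quotas: Highland 1, West 2, East 2, Lowland 2, North 10, South 0, Central 3 (sum 20, leaving 3 seats).
Remainders in descending order: North 0.9153, South 0.8076, West 0.7602, East 0.2480, Central 0.1718, Lowland 0.0637, Highland 0.0334.
Largest remainders: North, South, West receive the extra seats.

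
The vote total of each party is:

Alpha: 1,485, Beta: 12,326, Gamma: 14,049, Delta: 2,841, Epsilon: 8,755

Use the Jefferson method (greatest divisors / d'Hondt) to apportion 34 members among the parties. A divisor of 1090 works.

Alpha: 1, Beta: 11, Gamma: 12, Delta: 2, Epsilon: 8

With modified divisor 1090: modified quotas Alpha 1.362, Beta 11.308, Gamma 12.889, Delta 2.606, Epsilon 8.032.
Rounding down: Alpha 1, Beta 11, Gamma 12, Delta 2, Epsilon 8 (total 34).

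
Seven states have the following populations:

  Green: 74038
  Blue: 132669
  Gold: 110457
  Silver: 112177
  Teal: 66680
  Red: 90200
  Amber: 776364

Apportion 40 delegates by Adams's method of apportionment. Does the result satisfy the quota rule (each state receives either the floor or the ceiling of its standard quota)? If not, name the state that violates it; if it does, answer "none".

Standard quotas: Green 2.173, Blue 3.895, Gold 3.243, Silver 3.293, Teal 1.957, Red 2.648, Amber 22.791.
Adams allocation: Green 3, Blue 4, Gold 3, Silver 4, Teal 2, Red 3, Amber 21.
Amber has quota 22.791 (lower 22, upper 23) but receives 21 — outside the quota interval.

Amber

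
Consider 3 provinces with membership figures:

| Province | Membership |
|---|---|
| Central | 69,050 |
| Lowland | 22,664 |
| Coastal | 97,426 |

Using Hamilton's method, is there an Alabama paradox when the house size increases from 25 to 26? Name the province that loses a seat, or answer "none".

none

At 25 seats: Central 9, Lowland 3, Coastal 13.
At 26 seats: Central 10, Lowland 3, Coastal 13.
No province's allocation decreased.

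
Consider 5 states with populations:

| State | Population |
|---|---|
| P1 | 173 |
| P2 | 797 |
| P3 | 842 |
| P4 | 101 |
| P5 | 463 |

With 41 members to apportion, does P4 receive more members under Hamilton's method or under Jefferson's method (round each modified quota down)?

Hamilton: P1 3, P2 14, P3 14, P4 2, P5 8.
Jefferson: P1 3, P2 14, P3 15, P4 1, P5 8.
P4 gets 2 under Hamilton and 1 under Jefferson.

Hamilton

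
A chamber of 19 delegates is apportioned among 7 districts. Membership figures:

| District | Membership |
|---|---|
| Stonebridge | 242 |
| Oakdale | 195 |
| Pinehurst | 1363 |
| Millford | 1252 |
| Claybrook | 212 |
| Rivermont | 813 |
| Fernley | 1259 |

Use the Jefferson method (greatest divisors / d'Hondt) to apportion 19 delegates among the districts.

Standard divisor 5336/19 ≈ 280.842; standard quotas: Stonebridge 0.862, Oakdale 0.694, Pinehurst 4.853, Millford 4.458, Claybrook 0.755, Rivermont 2.895, Fernley 4.483.
Rounding down gives 0, 0, 4, 4, 0, 2, 4 = 14 seats, so the divisor must be adjusted.
With modified divisor 230: modified quotas Stonebridge 1.052, Oakdale 0.848, Pinehurst 5.926, Millford 5.443, Claybrook 0.922, Rivermont 3.535, Fernley 5.474.
Rounding down: Stonebridge 1, Oakdale 0, Pinehurst 5, Millford 5, Claybrook 0, Rivermont 3, Fernley 5 (total 19).

Stonebridge 1; Oakdale 0; Pinehurst 5; Millford 5; Claybrook 0; Rivermont 3; Fernley 5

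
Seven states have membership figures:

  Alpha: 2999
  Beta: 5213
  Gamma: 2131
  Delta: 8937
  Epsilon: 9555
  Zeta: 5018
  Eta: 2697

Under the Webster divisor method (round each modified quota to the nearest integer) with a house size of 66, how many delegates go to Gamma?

4

Standard divisor 36550/66 ≈ 553.788; standard quotas: Alpha 5.415, Beta 9.413, Gamma 3.848, Delta 16.138, Epsilon 17.254, Zeta 9.061, Eta 4.870.
Rounding to the nearest integer gives 5, 9, 4, 16, 17, 9, 5 = 65 seats, so the divisor must be adjusted.
With modified divisor 547.4: modified quotas Alpha 5.479, Beta 9.523, Gamma 3.893, Delta 16.326, Epsilon 17.455, Zeta 9.167, Eta 4.927.
Rounding to the nearest integer: Alpha 5, Beta 10, Gamma 4, Delta 16, Epsilon 17, Zeta 9, Eta 5 (total 66).
Gamma receives 4.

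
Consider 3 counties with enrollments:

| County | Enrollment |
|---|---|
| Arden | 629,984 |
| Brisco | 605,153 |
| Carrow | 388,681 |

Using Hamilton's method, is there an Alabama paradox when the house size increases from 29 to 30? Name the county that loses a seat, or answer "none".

none

At 29 seats: Arden 11, Brisco 11, Carrow 7.
At 30 seats: Arden 12, Brisco 11, Carrow 7.
No county's allocation decreased.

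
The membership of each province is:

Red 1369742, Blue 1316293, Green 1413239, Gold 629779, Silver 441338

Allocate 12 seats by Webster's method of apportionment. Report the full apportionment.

Red: 3, Blue: 3, Green: 3, Gold: 2, Silver: 1

Standard divisor 5170391/12 ≈ 430865.917; standard quotas: Red 3.179, Blue 3.055, Green 3.280, Gold 1.462, Silver 1.024.
Rounding to the nearest integer gives 3, 3, 3, 1, 1 = 11 seats, so the divisor must be adjusted.
With modified divisor 411800: modified quotas Red 3.326, Blue 3.196, Green 3.432, Gold 1.529, Silver 1.072.
Rounding to the nearest integer: Red 3, Blue 3, Green 3, Gold 2, Silver 1 (total 12).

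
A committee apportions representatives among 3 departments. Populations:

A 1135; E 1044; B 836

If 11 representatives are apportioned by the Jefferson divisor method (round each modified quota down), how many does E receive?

Standard divisor 3015/11 ≈ 274.091; standard quotas: A 4.141, E 3.809, B 3.050.
Rounding down gives 4, 3, 3 = 10 seats, so the divisor must be adjusted.
With modified divisor 240: modified quotas A 4.729, E 4.350, B 3.483.
Rounding down: A 4, E 4, B 3 (total 11).
E receives 4.

4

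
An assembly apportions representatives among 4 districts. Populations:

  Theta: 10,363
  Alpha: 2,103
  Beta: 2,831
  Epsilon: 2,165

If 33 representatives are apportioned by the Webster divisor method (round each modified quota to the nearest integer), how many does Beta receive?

5

Standard divisor 17462/33 ≈ 529.152; standard quotas: Theta 19.584, Alpha 3.974, Beta 5.350, Epsilon 4.091.
Rounding to the nearest integer gives Theta 20, Alpha 4, Beta 5, Epsilon 4 — total 33, matching the house size, so no adjustment is needed.
Beta receives 5.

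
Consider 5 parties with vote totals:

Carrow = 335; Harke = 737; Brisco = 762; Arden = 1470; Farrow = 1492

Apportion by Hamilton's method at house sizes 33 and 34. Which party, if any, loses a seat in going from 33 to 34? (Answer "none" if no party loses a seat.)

At 33 seats: Carrow 3, Harke 5, Brisco 5, Arden 10, Farrow 10.
At 34 seats: Carrow 2, Harke 5, Brisco 5, Arden 11, Farrow 11.
Carrow drops from 3 to 2.

Carrow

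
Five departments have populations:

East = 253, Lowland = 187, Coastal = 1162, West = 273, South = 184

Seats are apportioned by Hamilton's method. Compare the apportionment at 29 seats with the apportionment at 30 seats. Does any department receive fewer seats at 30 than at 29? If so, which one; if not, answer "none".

South

At 29 seats: East 3, Lowland 3, Coastal 16, West 4, South 3.
At 30 seats: East 4, Lowland 3, Coastal 17, West 4, South 2.
South drops from 3 to 2.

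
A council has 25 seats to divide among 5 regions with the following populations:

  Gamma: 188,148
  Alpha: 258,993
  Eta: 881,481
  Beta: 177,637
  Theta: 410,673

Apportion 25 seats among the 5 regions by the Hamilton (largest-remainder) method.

Gamma 3, Alpha 3, Eta 12, Beta 2, Theta 5

Total 1916932; standard divisor 1916932/25 ≈ 76677.28.
Standard quotas: Gamma 2.4538, Alpha 3.3777, Eta 11.4960, Beta 2.3167, Theta 5.3559.
Lower quotas: Gamma 2, Alpha 3, Eta 11, Beta 2, Theta 5 (sum 23, leaving 2 seats).
Remainders in descending order: Eta 0.4960, Gamma 0.4538, Alpha 0.3777, Theta 0.3559, Beta 0.3167.
Largest remainders: Eta, Gamma receive the extra seats.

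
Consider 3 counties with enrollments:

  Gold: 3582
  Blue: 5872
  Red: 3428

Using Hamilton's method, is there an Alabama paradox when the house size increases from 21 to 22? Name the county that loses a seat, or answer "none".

none

At 21 seats: Gold 6, Blue 9, Red 6.
At 22 seats: Gold 6, Blue 10, Red 6.
No county's allocation decreased.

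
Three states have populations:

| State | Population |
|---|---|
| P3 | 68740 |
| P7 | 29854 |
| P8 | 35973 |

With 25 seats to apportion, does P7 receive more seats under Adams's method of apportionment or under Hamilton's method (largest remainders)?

Adams

Adams: P3 12, P7 6, P8 7.
Hamilton: P3 13, P7 5, P8 7.
P7 gets 6 under Adams and 5 under Hamilton.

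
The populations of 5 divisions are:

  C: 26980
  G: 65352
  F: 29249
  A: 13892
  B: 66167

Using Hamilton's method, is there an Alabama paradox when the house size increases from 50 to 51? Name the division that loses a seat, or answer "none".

A

At 50 seats: C 7, G 16, F 7, A 4, B 16.
At 51 seats: C 7, G 17, F 7, A 3, B 17.
A drops from 4 to 3.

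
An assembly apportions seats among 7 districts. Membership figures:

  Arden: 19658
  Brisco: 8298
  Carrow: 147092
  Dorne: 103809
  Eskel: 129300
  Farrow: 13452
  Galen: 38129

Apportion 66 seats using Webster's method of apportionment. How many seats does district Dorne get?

15

Standard divisor 459738/66 ≈ 6965.727; standard quotas: Arden 2.822, Brisco 1.191, Carrow 21.117, Dorne 14.903, Eskel 18.562, Farrow 1.931, Galen 5.474.
Rounding to the nearest integer gives Arden 3, Brisco 1, Carrow 21, Dorne 15, Eskel 19, Farrow 2, Galen 5 — total 66, matching the house size, so no adjustment is needed.
Dorne receives 15.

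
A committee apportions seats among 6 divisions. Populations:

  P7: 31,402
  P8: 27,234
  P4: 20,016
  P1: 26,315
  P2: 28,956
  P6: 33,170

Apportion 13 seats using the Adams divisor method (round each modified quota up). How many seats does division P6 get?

Standard divisor 167093/13 ≈ 12853.308; standard quotas: P7 2.443, P8 2.119, P4 1.557, P1 2.047, P2 2.253, P6 2.581.
Rounding up gives 3, 3, 2, 3, 3, 3 = 17 seats, so the divisor must be adjusted.
With modified divisor 16100: modified quotas P7 1.950, P8 1.692, P4 1.243, P1 1.634, P2 1.799, P6 2.060.
Rounding up: P7 2, P8 2, P4 2, P1 2, P2 2, P6 3 (total 13).
P6 receives 3.

3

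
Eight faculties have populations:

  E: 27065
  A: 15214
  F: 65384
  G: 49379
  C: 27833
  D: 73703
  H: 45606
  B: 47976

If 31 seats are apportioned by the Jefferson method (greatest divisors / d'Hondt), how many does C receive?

Standard divisor 352160/31 ≈ 11360; standard quotas: E 2.382, A 1.339, F 5.756, G 4.347, C 2.450, D 6.488, H 4.015, B 4.223.
Rounding down gives 2, 1, 5, 4, 2, 6, 4, 4 = 28 seats, so the divisor must be adjusted.
With modified divisor 9700: modified quotas E 2.790, A 1.568, F 6.741, G 5.091, C 2.869, D 7.598, H 4.702, B 4.946.
Rounding down: E 2, A 1, F 6, G 5, C 2, D 7, H 4, B 4 (total 31).
C receives 2.

2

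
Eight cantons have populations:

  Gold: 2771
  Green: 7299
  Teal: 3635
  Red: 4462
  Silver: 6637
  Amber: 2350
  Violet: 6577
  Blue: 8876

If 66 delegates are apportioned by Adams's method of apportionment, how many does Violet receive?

Standard divisor 42607/66 ≈ 645.561; standard quotas: Gold 4.292, Green 11.306, Teal 5.631, Red 6.912, Silver 10.281, Amber 3.640, Violet 10.188, Blue 13.749.
Rounding up gives 5, 12, 6, 7, 11, 4, 11, 14 = 70 seats, so the divisor must be adjusted.
With modified divisor 688: modified quotas Gold 4.028, Green 10.609, Teal 5.283, Red 6.485, Silver 9.647, Amber 3.416, Violet 9.560, Blue 12.901.
Rounding up: Gold 5, Green 11, Teal 6, Red 7, Silver 10, Amber 4, Violet 10, Blue 13 (total 66).
Violet receives 10.

10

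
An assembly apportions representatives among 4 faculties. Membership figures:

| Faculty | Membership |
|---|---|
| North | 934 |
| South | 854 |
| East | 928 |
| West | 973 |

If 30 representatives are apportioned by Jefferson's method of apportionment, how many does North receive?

8

Standard divisor 3689/30 ≈ 122.967; standard quotas: North 7.596, South 6.945, East 7.547, West 7.913.
Rounding down gives 7, 6, 7, 7 = 27 seats, so the divisor must be adjusted.
With modified divisor 116.4: modified quotas North 8.024, South 7.337, East 7.973, West 8.359.
Rounding down: North 8, South 7, East 7, West 8 (total 30).
North receives 8.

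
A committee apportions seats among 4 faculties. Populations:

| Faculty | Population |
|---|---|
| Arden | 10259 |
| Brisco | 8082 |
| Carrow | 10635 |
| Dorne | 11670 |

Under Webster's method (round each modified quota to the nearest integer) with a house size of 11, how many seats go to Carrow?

Standard divisor 40646/11 ≈ 3695.091; standard quotas: Arden 2.776, Brisco 2.187, Carrow 2.878, Dorne 3.158.
Rounding to the nearest integer gives Arden 3, Brisco 2, Carrow 3, Dorne 3 — total 11, matching the house size, so no adjustment is needed.
Carrow receives 3.

3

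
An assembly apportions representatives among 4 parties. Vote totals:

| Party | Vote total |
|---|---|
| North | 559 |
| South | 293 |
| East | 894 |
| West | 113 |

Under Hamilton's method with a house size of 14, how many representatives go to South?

Total 1859; standard divisor 1859/14 ≈ 132.786.
Standard quotas: North 4.210, South 2.207, East 6.733, West 0.851.
Lower quotas: North 4, South 2, East 6, West 0 (sum 12, leaving 2 seats).
Remainders in descending order: West 0.851, East 0.733, North 0.210, South 0.207.
The surplus seats go to West, East.
South receives 2.

2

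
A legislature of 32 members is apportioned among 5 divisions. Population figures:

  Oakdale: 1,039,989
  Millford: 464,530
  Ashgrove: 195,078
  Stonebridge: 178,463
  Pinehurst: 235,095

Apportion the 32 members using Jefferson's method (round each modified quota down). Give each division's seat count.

Standard divisor 2113155/32 ≈ 66036.094; standard quotas: Oakdale 15.749, Millford 7.034, Ashgrove 2.954, Stonebridge 2.703, Pinehurst 3.560.
Rounding down gives 15, 7, 2, 2, 3 = 29 seats, so the divisor must be adjusted.
With modified divisor 60300: modified quotas Oakdale 17.247, Millford 7.704, Ashgrove 3.235, Stonebridge 2.960, Pinehurst 3.899.
Rounding down: Oakdale 17, Millford 7, Ashgrove 3, Stonebridge 2, Pinehurst 3 (total 32).

Oakdale=17, Millford=7, Ashgrove=3, Stonebridge=2, Pinehurst=3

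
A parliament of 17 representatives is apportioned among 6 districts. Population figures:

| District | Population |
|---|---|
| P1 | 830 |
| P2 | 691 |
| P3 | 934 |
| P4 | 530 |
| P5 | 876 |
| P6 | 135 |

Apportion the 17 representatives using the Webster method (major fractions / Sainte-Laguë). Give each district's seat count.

Standard divisor 3996/17 ≈ 235.059; standard quotas: P1 3.531, P2 2.940, P3 3.973, P4 2.255, P5 3.727, P6 0.574.
Rounding to the nearest integer gives 4, 3, 4, 2, 4, 1 = 18 seats, so the divisor must be adjusted.
With modified divisor 240: modified quotas P1 3.458, P2 2.879, P3 3.892, P4 2.208, P5 3.650, P6 0.562.
Rounding to the nearest integer: P1 3, P2 3, P3 4, P4 2, P5 4, P6 1 (total 17).

P1=3, P2=3, P3=4, P4=2, P5=4, P6=1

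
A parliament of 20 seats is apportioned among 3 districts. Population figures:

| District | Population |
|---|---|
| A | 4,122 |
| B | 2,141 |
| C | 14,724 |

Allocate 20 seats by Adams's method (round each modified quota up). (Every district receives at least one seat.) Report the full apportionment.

Standard divisor 20987/20 ≈ 1049.35; standard quotas: A 3.928, B 2.040, C 14.032.
Rounding up gives 4, 3, 15 = 22 seats, so the divisor must be adjusted.
With modified divisor 1100: modified quotas A 3.747, B 1.946, C 13.385.
Rounding up: A 4, B 2, C 14 (total 20).

A=4; B=2; C=14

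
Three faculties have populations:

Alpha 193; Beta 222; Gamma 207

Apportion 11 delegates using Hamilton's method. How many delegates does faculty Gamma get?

Standard divisor: 622 ÷ 11 ≈ 56.545.
Standard quotas: Alpha 3.413, Beta 3.926, Gamma 3.661.
Lower quotas: Alpha 3, Beta 3, Gamma 3 (sum 9, leaving 2 seats).
Remainders in descending order: Beta 0.926, Gamma 0.661, Alpha 0.413.
The surplus seats go to Beta, Gamma.
Gamma receives 4.

4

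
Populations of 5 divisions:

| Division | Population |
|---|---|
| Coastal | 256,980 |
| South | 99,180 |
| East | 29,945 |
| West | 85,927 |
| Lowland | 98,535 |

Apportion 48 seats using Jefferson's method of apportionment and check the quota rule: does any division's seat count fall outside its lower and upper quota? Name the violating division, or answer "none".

Standard quotas: Coastal 21.619, South 8.344, East 2.519, West 7.229, Lowland 8.289.
Jefferson allocation: Coastal 23, South 8, East 2, West 7, Lowland 8.
Coastal has quota 21.619 (lower 21, upper 22) but receives 23 — outside the quota interval.

Coastal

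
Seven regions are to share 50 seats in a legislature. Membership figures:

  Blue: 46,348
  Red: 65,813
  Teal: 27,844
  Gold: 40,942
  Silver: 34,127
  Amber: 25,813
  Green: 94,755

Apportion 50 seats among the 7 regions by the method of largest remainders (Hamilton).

Blue 7; Red 10; Teal 4; Gold 6; Silver 5; Amber 4; Green 14

Total 335642; standard divisor 335642/50 ≈ 6712.84.
Standard quotas: Blue 6.9044, Red 9.8040, Teal 4.1479, Gold 6.0991, Silver 5.0838, Amber 3.8453, Green 14.1155.
Lower quotas: Blue 6, Red 9, Teal 4, Gold 6, Silver 5, Amber 3, Green 14 (sum 47, leaving 3 seats).
Remainders in descending order: Blue 0.9044, Amber 0.8453, Red 0.8040, Teal 0.1479, Green 0.1155, Gold 0.0991, Silver 0.0838.
The surplus seats go to Blue, Amber, Red.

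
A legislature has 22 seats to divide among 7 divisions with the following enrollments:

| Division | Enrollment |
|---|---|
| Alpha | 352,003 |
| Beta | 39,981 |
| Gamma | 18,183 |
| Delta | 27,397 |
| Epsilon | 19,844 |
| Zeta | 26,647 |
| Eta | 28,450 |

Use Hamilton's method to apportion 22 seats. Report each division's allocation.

Total 512505; standard divisor 512505/22 ≈ 23295.682.
Standard quotas: Alpha 15.1102, Beta 1.7162, Gamma 0.7805, Delta 1.1761, Epsilon 0.8518, Zeta 1.1439, Eta 1.2213.
Lower quotas: Alpha 15, Beta 1, Gamma 0, Delta 1, Epsilon 0, Zeta 1, Eta 1 (sum 19, leaving 3 seats).
Remainders in descending order: Epsilon 0.8518, Gamma 0.7805, Beta 0.7162, Eta 0.2213, Delta 0.1761, Zeta 0.1439, Alpha 0.1102.
The surplus seats go to Epsilon, Gamma, Beta.

Alpha=15, Beta=2, Gamma=1, Delta=1, Epsilon=1, Zeta=1, Eta=1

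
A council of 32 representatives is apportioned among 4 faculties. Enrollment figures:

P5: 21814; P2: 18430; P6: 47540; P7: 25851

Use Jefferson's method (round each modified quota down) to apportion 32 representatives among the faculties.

Standard divisor 113635/32 ≈ 3551.094; standard quotas: P5 6.143, P2 5.190, P6 13.387, P7 7.280.
Rounding down gives 6, 5, 13, 7 = 31 seats, so the divisor must be adjusted.
With modified divisor 3300: modified quotas P5 6.610, P2 5.585, P6 14.406, P7 7.834.
Rounding down: P5 6, P2 5, P6 14, P7 7 (total 32).

P5 6; P2 5; P6 14; P7 7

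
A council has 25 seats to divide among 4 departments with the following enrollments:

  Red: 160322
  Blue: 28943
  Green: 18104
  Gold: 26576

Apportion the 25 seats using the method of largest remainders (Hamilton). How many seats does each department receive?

The standard divisor is 233945/25 ≈ 9357.8.
Standard quotas: Red 17.1324, Blue 3.0929, Green 1.9346, Gold 2.8400.
Lower quotas: Red 17, Blue 3, Green 1, Gold 2 (sum 23, leaving 2 seats).
Remainders in descending order: Green 0.9346, Gold 0.8400, Red 0.1324, Blue 0.0929.
The surplus seats go to Green, Gold.

Red 17, Blue 3, Green 2, Gold 3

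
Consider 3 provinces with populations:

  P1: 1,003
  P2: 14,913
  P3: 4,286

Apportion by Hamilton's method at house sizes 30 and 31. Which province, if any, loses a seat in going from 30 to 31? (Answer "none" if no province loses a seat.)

At 30 seats: P1 2, P2 22, P3 6.
At 31 seats: P1 1, P2 23, P3 7.
P1 drops from 2 to 1.

P1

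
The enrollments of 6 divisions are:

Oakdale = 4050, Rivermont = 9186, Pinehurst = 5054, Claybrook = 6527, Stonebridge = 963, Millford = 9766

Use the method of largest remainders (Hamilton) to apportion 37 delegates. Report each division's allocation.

Oakdale 4, Rivermont 10, Pinehurst 5, Claybrook 7, Stonebridge 1, Millford 10

The standard divisor is 35546/37 ≈ 960.703.
Standard quotas: Oakdale 4.2157, Rivermont 9.5618, Pinehurst 5.2607, Claybrook 6.7940, Stonebridge 1.0024, Millford 10.1655.
Lower quotas: Oakdale 4, Rivermont 9, Pinehurst 5, Claybrook 6, Stonebridge 1, Millford 10 (sum 35, leaving 2 seats).
Remainders in descending order: Claybrook 0.7940, Rivermont 0.5618, Pinehurst 0.2607, Oakdale 0.2157, Millford 0.1655, Stonebridge 0.0024.
Largest remainders: Claybrook, Rivermont receive the extra seats.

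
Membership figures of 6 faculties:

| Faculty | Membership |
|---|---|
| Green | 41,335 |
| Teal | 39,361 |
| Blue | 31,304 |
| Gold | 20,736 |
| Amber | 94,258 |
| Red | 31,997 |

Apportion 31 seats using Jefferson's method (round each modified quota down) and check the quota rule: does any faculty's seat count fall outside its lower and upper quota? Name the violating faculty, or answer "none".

Standard quotas: Green 4.948, Teal 4.711, Blue 3.747, Gold 2.482, Amber 11.282, Red 3.830.
Jefferson allocation: Green 5, Teal 5, Blue 3, Gold 2, Amber 12, Red 4.
Every allocation lies between the lower and upper quota.

none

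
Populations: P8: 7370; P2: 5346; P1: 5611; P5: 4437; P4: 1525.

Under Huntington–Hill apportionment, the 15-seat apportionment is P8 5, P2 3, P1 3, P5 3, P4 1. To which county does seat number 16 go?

P1

Priority for the next seat is population ÷ (√(s·(s+1))).
Priorities: P8 1345.572, P2 1543.257, P1 1619.756, P5 1280.852, P4 1078.338.
Highest priority: P1.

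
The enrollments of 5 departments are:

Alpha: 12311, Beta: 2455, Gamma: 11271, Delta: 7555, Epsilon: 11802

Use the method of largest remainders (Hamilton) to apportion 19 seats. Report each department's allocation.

Standard divisor: 45394 ÷ 19 ≈ 2389.158.
Standard quotas: Alpha 5.1529, Beta 1.0276, Gamma 4.7176, Delta 3.1622, Epsilon 4.9398.
Lower quotas: Alpha 5, Beta 1, Gamma 4, Delta 3, Epsilon 4 (sum 17, leaving 2 seats).
Remainders in descending order: Epsilon 0.9398, Gamma 0.7176, Delta 0.1622, Alpha 0.1529, Beta 0.0276.
Largest remainders: Epsilon, Gamma receive the extra seats.

Alpha 5, Beta 1, Gamma 5, Delta 3, Epsilon 5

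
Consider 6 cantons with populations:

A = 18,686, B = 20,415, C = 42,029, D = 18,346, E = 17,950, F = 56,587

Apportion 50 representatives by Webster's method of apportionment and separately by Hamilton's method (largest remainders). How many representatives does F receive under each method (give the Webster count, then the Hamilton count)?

17 and 16

Webster: A 5, B 6, C 12, D 5, E 5, F 17.
Hamilton: A 6, B 6, C 12, D 5, E 5, F 16.
F gets 17 under Webster and 16 under Hamilton.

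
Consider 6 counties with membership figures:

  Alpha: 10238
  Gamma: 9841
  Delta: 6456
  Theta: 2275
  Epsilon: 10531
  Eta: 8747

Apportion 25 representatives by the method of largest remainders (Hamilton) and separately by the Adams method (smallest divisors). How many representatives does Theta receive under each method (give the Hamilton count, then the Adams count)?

1 and 2

Hamilton: Alpha 5, Gamma 5, Delta 3, Theta 1, Epsilon 6, Eta 5.
Adams: Alpha 5, Gamma 5, Delta 3, Theta 2, Epsilon 5, Eta 5.
Theta gets 1 under Hamilton and 2 under Adams.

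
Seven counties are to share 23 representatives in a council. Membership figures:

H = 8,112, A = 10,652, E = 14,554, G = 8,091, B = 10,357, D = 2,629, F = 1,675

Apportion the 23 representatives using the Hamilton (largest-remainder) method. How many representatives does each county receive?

Standard divisor: 56070 ÷ 23 ≈ 2437.826.
Standard quotas: H 3.3276, A 4.3695, E 5.9701, G 3.3189, B 4.2485, D 1.0784, F 0.6871.
Lower quotas: H 3, A 4, E 5, G 3, B 4, D 1, F 0 (sum 20, leaving 3 seats).
Remainders in descending order: E 0.9701, F 0.6871, A 0.3695, H 0.3276, G 0.3189, B 0.2485, D 0.0784.
The surplus seats go to E, F, A.

H: 3, A: 5, E: 6, G: 3, B: 4, D: 1, F: 1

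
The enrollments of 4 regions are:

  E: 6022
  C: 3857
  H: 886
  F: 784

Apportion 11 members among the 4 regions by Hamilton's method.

Standard divisor: 11549 ÷ 11 ≈ 1049.909.
Standard quotas: E 5.7357, C 3.6737, H 0.8439, F 0.7467.
Lower quotas: E 5, C 3, H 0, F 0 (sum 8, leaving 3 seats).
Remainders in descending order: H 0.8439, F 0.7467, E 0.7357, C 0.6737.
Largest remainders: H, F, E receive the extra seats.

E 6, C 3, H 1, F 1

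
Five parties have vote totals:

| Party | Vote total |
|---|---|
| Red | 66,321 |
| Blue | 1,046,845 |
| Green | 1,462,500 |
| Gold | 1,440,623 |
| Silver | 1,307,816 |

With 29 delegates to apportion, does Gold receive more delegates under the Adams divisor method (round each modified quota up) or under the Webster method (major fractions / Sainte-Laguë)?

Webster

Adams: Red 1, Blue 6, Green 8, Gold 7, Silver 7.
Webster: Red 0, Blue 6, Green 8, Gold 8, Silver 7.
Gold gets 7 under Adams and 8 under Webster.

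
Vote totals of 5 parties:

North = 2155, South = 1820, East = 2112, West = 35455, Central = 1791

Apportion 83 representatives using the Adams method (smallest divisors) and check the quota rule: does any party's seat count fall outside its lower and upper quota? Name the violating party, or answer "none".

West

Standard quotas: North 4.128, South 3.486, East 4.045, West 67.910, Central 3.430.
Adams allocation: North 5, South 4, East 4, West 66, Central 4.
West has quota 67.910 (lower 67, upper 68) but receives 66 — outside the quota interval.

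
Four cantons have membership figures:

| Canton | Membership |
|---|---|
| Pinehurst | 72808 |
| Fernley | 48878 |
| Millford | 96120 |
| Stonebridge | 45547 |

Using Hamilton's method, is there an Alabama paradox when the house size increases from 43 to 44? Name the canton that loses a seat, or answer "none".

none

At 43 seats: Pinehurst 12, Fernley 8, Millford 16, Stonebridge 7.
At 44 seats: Pinehurst 12, Fernley 8, Millford 16, Stonebridge 8.
No canton's allocation decreased.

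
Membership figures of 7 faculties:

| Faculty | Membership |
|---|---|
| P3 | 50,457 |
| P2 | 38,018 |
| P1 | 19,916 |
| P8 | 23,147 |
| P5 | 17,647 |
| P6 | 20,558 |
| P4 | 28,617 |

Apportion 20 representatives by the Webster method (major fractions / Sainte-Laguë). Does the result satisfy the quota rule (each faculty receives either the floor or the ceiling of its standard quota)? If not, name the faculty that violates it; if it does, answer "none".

Standard quotas: P3 5.087, P2 3.833, P1 2.008, P8 2.334, P5 1.779, P6 2.073, P4 2.885.
Webster allocation: P3 5, P2 4, P1 2, P8 2, P5 2, P6 2, P4 3.
Every allocation lies between the lower and upper quota.

none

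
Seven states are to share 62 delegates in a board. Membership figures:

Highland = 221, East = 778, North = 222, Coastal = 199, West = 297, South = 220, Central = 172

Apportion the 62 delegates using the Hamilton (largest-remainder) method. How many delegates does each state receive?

Highland: 6, East: 23, North: 7, Coastal: 6, West: 9, South: 6, Central: 5

The standard divisor is 2109/62 ≈ 34.016.
Standard quotas: Highland 6.497, East 22.872, North 6.526, Coastal 5.850, West 8.731, South 6.468, Central 5.056.
Lower quotas: Highland 6, East 22, North 6, Coastal 5, West 8, South 6, Central 5 (sum 58, leaving 4 seats).
Remainders in descending order: East 0.872, Coastal 0.850, West 0.731, North 0.526, Highland 0.497, South 0.468, Central 0.056.
The surplus seats go to East, Coastal, West, North.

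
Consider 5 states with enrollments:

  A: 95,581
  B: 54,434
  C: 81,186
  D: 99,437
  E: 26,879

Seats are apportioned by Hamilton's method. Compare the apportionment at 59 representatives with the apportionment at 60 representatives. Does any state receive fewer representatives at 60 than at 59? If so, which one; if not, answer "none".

At 59 seats: A 16, B 9, C 13, D 16, E 5.
At 60 seats: A 16, B 9, C 14, D 17, E 4.
E drops from 5 to 4.

E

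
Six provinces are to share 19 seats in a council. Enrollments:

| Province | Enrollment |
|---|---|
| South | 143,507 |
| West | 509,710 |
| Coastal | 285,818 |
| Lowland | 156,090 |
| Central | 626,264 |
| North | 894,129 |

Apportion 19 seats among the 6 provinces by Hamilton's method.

Standard divisor: 2615518 ÷ 19 ≈ 137658.842.
Standard quotas: South 1.0425, West 3.7027, Coastal 2.0763, Lowland 1.1339, Central 4.5494, North 6.4953.
Lower quotas: South 1, West 3, Coastal 2, Lowland 1, Central 4, North 6 (sum 17, leaving 2 seats).
Remainders in descending order: West 0.7027, Central 0.5494, North 0.4953, Lowland 0.1339, Coastal 0.0763, South 0.0425.
Largest remainders: West, Central receive the extra seats.

South 1, West 4, Coastal 2, Lowland 1, Central 5, North 6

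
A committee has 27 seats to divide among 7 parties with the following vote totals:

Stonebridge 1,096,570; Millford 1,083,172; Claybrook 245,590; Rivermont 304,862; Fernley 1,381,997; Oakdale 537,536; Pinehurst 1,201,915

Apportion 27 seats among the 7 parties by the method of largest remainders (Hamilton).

Standard divisor: 5851642 ÷ 27 ≈ 216727.481.
Standard quotas: Stonebridge 5.0597, Millford 4.9979, Claybrook 1.1332, Rivermont 1.4067, Fernley 6.3767, Oakdale 2.4802, Pinehurst 5.5457.
Lower quotas: Stonebridge 5, Millford 4, Claybrook 1, Rivermont 1, Fernley 6, Oakdale 2, Pinehurst 5 (sum 24, leaving 3 seats).
Remainders in descending order: Millford 0.9979, Pinehurst 0.5457, Oakdale 0.4802, Rivermont 0.4067, Fernley 0.3767, Claybrook 0.1332, Stonebridge 0.0597.
The surplus seats go to Millford, Pinehurst, Oakdale.

Stonebridge 5; Millford 5; Claybrook 1; Rivermont 1; Fernley 6; Oakdale 3; Pinehurst 6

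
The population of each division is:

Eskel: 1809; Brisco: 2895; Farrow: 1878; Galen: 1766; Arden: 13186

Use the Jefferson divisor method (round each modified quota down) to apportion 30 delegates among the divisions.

Eskel 2; Brisco 4; Farrow 2; Galen 2; Arden 20

Standard divisor 21534/30 ≈ 717.8; standard quotas: Eskel 2.520, Brisco 4.033, Farrow 2.616, Galen 2.460, Arden 18.370.
Rounding down gives 2, 4, 2, 2, 18 = 28 seats, so the divisor must be adjusted.
With modified divisor 640: modified quotas Eskel 2.827, Brisco 4.523, Farrow 2.934, Galen 2.759, Arden 20.603.
Rounding down: Eskel 2, Brisco 4, Farrow 2, Galen 2, Arden 20 (total 30).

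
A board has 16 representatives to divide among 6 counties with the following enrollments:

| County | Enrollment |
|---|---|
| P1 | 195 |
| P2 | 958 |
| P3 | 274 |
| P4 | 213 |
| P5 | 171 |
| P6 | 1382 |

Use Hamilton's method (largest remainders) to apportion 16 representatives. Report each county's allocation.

Total 3193; standard divisor 3193/16 ≈ 199.562.
Standard quotas: P1 0.977, P2 4.801, P3 1.373, P4 1.067, P5 0.857, P6 6.925.
Lower quotas: P1 0, P2 4, P3 1, P4 1, P5 0, P6 6 (sum 12, leaving 4 seats).
Remainders in descending order: P1 0.977, P6 0.925, P5 0.857, P2 0.801, P3 0.373, P4 0.067.
Largest remainders: P1, P6, P5, P2 receive the extra seats.

P1: 1, P2: 5, P3: 1, P4: 1, P5: 1, P6: 7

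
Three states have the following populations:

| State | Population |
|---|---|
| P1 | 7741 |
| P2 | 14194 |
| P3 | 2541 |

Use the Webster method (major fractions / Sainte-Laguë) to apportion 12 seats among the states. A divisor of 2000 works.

P1: 4, P2: 7, P3: 1

With modified divisor 2000: modified quotas P1 3.870, P2 7.097, P3 1.270.
Rounding to the nearest integer: P1 4, P2 7, P3 1 (total 12).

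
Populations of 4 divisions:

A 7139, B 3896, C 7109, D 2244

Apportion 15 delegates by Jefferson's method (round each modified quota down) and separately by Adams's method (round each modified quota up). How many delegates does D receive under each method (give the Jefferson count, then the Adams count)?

Jefferson: A 6, B 3, C 5, D 1.
Adams: A 5, B 3, C 5, D 2.
D gets 1 under Jefferson and 2 under Adams.

1 and 2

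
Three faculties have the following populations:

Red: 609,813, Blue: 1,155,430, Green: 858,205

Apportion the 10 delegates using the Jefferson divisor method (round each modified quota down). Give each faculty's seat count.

Red=2, Blue=5, Green=3

Standard divisor 2623448/10 ≈ 262344.8; standard quotas: Red 2.324, Blue 4.404, Green 3.271.
Rounding down gives 2, 4, 3 = 9 seats, so the divisor must be adjusted.
With modified divisor 222800: modified quotas Red 2.737, Blue 5.186, Green 3.852.
Rounding down: Red 2, Blue 5, Green 3 (total 10).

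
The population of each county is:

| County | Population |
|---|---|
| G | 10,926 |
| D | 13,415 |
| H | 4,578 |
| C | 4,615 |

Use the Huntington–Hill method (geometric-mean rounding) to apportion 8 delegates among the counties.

With divisor 4167: modified quotas G 2.622, D 3.219, H 1.099, C 1.108.
Geometric-mean thresholds: G √(2·3)=2.449, D √(3·4)=3.464, H √(1·2)=1.414, C √(1·2)=1.414.
Each quota rounded against its threshold gives G 3, D 3, H 1, C 1 (total 8).

G 3, D 3, H 1, C 1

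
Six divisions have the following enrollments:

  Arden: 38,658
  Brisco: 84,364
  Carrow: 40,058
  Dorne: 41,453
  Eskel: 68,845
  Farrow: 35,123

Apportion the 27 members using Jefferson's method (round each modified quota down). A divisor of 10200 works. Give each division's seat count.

With modified divisor 10200: modified quotas Arden 3.790, Brisco 8.271, Carrow 3.927, Dorne 4.064, Eskel 6.750, Farrow 3.443.
Rounding down: Arden 3, Brisco 8, Carrow 3, Dorne 4, Eskel 6, Farrow 3 (total 27).

Arden 3; Brisco 8; Carrow 3; Dorne 4; Eskel 6; Farrow 3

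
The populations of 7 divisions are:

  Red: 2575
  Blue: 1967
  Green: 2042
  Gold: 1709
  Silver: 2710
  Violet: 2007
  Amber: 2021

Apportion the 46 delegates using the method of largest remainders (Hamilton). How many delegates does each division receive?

Red=8, Blue=6, Green=6, Gold=5, Silver=9, Violet=6, Amber=6

Total 15031; standard divisor 15031/46 ≈ 326.761.
Standard quotas: Red 7.880, Blue 6.020, Green 6.249, Gold 5.230, Silver 8.294, Violet 6.142, Amber 6.185.
Lower quotas: Red 7, Blue 6, Green 6, Gold 5, Silver 8, Violet 6, Amber 6 (sum 44, leaving 2 seats).
Remainders in descending order: Red 0.880, Silver 0.294, Green 0.249, Gold 0.230, Amber 0.185, Violet 0.142, Blue 0.020.
Largest remainders: Red, Silver receive the extra seats.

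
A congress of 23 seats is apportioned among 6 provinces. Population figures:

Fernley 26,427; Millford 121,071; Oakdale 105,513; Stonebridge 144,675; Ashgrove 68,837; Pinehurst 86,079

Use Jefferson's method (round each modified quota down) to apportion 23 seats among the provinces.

Standard divisor 552602/23 ≈ 24026.174; standard quotas: Fernley 1.100, Millford 5.039, Oakdale 4.392, Stonebridge 6.022, Ashgrove 2.865, Pinehurst 3.583.
Rounding down gives 1, 5, 4, 6, 2, 3 = 21 seats, so the divisor must be adjusted.
With modified divisor 21300: modified quotas Fernley 1.241, Millford 5.684, Oakdale 4.954, Stonebridge 6.792, Ashgrove 3.232, Pinehurst 4.041.
Rounding down: Fernley 1, Millford 5, Oakdale 4, Stonebridge 6, Ashgrove 3, Pinehurst 4 (total 23).

Fernley 1, Millford 5, Oakdale 4, Stonebridge 6, Ashgrove 3, Pinehurst 4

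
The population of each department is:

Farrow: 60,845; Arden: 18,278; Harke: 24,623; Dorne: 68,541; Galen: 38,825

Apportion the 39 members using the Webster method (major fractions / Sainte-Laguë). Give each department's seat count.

Farrow=11, Arden=3, Harke=5, Dorne=13, Galen=7

Standard divisor 211112/39 ≈ 5413.128; standard quotas: Farrow 11.240, Arden 3.377, Harke 4.549, Dorne 12.662, Galen 7.172.
Rounding to the nearest integer gives Farrow 11, Arden 3, Harke 5, Dorne 13, Galen 7 — total 39, matching the house size, so no adjustment is needed.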